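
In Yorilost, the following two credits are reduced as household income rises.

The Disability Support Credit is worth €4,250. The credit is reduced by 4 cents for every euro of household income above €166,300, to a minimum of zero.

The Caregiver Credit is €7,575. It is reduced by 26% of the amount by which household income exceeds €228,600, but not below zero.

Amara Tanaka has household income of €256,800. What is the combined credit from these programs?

Disability Support Credit: 4% of the €90,500 excess over €166,300 is €3,620; credit = €4,250 − €3,620 = €630.
Caregiver Credit: 26% of the €28,200 excess over €228,600 is €7,332; credit = €7,575 − €7,332 = €243.
Total: €630 + €243 = €873.

€873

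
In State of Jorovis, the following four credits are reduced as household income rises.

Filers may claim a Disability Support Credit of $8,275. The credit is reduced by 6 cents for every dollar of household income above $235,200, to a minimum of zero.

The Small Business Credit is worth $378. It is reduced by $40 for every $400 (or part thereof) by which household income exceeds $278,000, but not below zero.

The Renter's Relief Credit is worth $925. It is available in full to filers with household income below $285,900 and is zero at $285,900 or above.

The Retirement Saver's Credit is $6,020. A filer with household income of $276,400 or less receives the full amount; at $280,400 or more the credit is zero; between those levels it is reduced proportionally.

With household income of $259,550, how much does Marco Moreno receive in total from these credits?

Disability Support Credit: 6% of the $24,350 excess over $235,200 is $1,461; credit = $8,275 − $1,461 = $6,814.
Small Business Credit: $259,550 is at or below the $278,000 threshold, so the full $378 applies.
Renter's Relief Credit: $259,550 is below the $285,900 cutoff, so the full $925 applies.
Retirement Saver's Credit: $259,550 is at or below the $276,400 threshold, so the full $6,020 applies.
Total: $6,814 + $378 + $925 + $6,020 = $14,137.

$14,137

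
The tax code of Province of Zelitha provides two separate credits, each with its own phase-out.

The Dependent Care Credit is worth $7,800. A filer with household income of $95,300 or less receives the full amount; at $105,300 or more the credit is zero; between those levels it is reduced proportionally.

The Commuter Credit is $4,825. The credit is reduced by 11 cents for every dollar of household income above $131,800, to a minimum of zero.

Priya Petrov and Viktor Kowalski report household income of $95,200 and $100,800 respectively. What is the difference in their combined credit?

Priya ($95,200): Dependent Care Credit: $95,200 is at or below the $95,300 threshold, so the full $7,800 applies. Commuter Credit: $95,200 is at or below the $131,800 threshold, so the full $4,825 applies. total $7,800 + $4,825 = $12,625
Viktor ($100,800): Dependent Care Credit: $100,800 is $5,500 into a $10,000 phase-out range, leaving 4,500/10,000 of the credit: $7,800 × 4,500/10,000 = $3,510. Commuter Credit: $100,800 is at or below the $131,800 threshold, so the full $4,825 applies. total $3,510 + $4,825 = $8,335
Difference: |$12,625 − $8,335| = $4,290.

$4,290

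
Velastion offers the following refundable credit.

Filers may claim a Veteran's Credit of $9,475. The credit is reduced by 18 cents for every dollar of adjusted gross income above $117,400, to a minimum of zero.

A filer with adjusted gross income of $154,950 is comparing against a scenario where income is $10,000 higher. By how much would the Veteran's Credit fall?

At $154,950 — 18% of the $37,550 excess over $117,400 is $6,759; credit = $9,475 − $6,759 = $2,716.
At $164,950 — 18% of the $47,550 excess over $117,400 is $8,559; credit = $9,475 − $8,559 = $916.
Lost: $2,716 − $916 = $1,800.

$1,800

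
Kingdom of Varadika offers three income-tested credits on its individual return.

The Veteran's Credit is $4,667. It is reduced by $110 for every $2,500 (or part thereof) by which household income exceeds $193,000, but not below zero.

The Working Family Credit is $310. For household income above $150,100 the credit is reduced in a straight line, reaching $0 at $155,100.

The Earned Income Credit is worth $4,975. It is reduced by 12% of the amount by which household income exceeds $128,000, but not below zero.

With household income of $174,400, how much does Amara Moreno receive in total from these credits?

Veteran's Credit: $174,400 is at or below the $193,000 threshold, so the full $4,667 applies.
Working Family Credit: $174,400 is at or above $155,100, so the credit is $0.
Earned Income Credit: 12% of the $46,400 excess over $128,000 is $5,568 ≥ base, so the credit is $0.
Total: $4,667 + $0 + $0 = $4,667.

$4,667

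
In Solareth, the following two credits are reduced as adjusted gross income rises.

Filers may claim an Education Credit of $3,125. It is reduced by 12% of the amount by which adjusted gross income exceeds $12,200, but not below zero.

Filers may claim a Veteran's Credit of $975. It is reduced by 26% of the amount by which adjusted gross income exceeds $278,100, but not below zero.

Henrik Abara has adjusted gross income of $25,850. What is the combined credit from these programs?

Education Credit: 12% of the $13,650 excess over $12,200 is $1,638; credit = $3,125 − $1,638 = $1,487.
Veteran's Credit: $25,850 is at or below the $278,100 threshold, so the full $975 applies.
Total: $1,487 + $975 = $2,462.

$2,462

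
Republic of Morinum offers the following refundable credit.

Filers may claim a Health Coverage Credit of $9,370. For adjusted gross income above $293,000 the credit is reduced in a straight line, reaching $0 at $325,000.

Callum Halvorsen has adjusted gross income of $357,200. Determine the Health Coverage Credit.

Health Coverage Credit: $357,200 is at or above $325,000, so the credit is $0.

$0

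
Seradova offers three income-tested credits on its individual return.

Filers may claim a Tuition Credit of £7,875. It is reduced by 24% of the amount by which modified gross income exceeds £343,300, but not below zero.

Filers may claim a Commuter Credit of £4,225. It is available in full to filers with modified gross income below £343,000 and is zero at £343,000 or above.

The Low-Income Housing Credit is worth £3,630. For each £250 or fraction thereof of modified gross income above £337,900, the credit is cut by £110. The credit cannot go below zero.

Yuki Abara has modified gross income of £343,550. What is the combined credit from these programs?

Tuition Credit: 24% of the £250 excess over £343,300 is £60; credit = £7,875 − £60 = £7,815.
Commuter Credit: £343,550 meets or exceeds the £343,000 cutoff, so the credit is £0.
Low-Income Housing Credit: income exceeds £337,900 by £5,650, which is 23 full-or-partial £250 increments; reduction = 23 × £110 = £2,530, leaving £1,100.
Total: £7,815 + £0 + £1,100 = £8,915.

£8,915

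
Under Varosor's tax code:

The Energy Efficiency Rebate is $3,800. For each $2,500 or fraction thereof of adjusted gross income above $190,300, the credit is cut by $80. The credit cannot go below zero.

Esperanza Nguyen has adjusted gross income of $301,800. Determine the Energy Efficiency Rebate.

Energy Efficiency Rebate: income exceeds $190,300 by $111,500, which is 45 full-or-partial $2,500 increments; reduction = 45 × $80 = $3,600, leaving $200.

$200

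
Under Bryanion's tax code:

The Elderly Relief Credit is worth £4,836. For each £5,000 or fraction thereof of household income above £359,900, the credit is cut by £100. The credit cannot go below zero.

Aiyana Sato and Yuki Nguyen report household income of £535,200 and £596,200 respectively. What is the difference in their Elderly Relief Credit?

Aiyana (£535,200): Elderly Relief Credit: income exceeds £359,900 by £175,300, which is 36 full-or-partial £5,000 increments; reduction = 36 × £100 = £3,600, leaving £1,236.
Yuki (£596,200): Elderly Relief Credit: income exceeds £359,900 by £236,300, which is 48 full-or-partial £5,000 increments; reduction = 48 × £100 = £4,800, leaving £36.
Difference: |£1,236 − £36| = £1,200.

£1,200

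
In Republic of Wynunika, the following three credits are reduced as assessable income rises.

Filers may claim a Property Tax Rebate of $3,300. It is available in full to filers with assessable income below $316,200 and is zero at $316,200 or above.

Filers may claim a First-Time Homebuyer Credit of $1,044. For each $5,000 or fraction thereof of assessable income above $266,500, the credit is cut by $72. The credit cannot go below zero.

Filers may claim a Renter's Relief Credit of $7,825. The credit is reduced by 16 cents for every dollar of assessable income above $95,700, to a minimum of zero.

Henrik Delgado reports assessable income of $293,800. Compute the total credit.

Property Tax Rebate: $293,800 is below the $316,200 cutoff, so the full $3,300 applies.
First-Time Homebuyer Credit: income exceeds $266,500 by $27,300, which is 6 full-or-partial $5,000 increments; reduction = 6 × $72 = $432, leaving $612.
Renter's Relief Credit: 16% of the $198,100 excess over $95,700 is $31,696 ≥ base, so the credit is $0.
Total: $3,300 + $612 + $0 = $3,912.

$3,912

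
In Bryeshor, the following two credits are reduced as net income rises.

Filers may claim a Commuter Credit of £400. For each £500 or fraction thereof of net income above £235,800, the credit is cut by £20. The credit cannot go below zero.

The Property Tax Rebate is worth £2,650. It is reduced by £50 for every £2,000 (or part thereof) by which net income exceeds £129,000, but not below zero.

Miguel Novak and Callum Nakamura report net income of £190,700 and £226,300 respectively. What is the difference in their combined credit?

£900

Miguel (£190,700): Commuter Credit: £190,700 is at or below the £235,800 threshold, so the full £400 applies. Property Tax Rebate: income exceeds £129,000 by £61,700, which is 31 full-or-partial £2,000 increments; reduction = 31 × £50 = £1,550, leaving £1,100. total £400 + £1,100 = £1,500
Callum (£226,300): Commuter Credit: £226,300 is at or below the £235,800 threshold, so the full £400 applies. Property Tax Rebate: income exceeds £129,000 by £97,300, which is 49 full-or-partial £2,000 increments; reduction = 49 × £50 = £2,450, leaving £200. total £400 + £200 = £600
Difference: |£1,500 − £600| = £900.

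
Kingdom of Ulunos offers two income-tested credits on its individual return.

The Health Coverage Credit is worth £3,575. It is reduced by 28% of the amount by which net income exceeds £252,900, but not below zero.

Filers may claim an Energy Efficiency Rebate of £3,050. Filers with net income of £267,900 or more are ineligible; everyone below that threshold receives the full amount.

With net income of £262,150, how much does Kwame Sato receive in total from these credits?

Health Coverage Credit: 28% of the £9,250 excess over £252,900 is £2,590; credit = £3,575 − £2,590 = £985.
Energy Efficiency Rebate: £262,150 is below the £267,900 cutoff, so the full £3,050 applies.
Total: £985 + £3,050 = £4,035.

£4,035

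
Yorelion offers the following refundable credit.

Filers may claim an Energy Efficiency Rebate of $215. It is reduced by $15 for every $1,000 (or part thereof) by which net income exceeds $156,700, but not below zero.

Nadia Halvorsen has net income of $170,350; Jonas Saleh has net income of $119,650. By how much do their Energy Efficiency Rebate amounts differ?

Nadia ($170,350): Energy Efficiency Rebate: income exceeds $156,700 by $13,650, which is 14 full-or-partial $1,000 increments; reduction = 14 × $15 = $210, leaving $5.
Jonas ($119,650): Energy Efficiency Rebate: $119,650 is at or below the $156,700 threshold, so the full $215 applies.
Difference: |$5 − $215| = $210.

$210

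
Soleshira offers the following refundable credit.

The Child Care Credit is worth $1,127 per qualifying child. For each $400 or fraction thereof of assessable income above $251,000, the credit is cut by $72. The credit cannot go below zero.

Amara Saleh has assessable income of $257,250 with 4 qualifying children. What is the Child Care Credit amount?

Child Care Credit: base = 4 × $1,127 = $4,508. income exceeds $251,000 by $6,250, which is 16 full-or-partial $400 increments; reduction = 16 × $72 = $1,152, leaving $3,356.

$3,356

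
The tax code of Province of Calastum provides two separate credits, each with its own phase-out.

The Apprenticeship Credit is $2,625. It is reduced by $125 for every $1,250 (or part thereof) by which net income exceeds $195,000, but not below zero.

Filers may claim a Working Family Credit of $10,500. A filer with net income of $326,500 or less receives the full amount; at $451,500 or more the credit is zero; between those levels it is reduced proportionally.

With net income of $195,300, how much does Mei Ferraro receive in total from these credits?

Apprenticeship Credit: income exceeds $195,000 by $300, which is 1 full-or-partial $1,250 increment; reduction = 1 × $125 = $125, leaving $2,500.
Working Family Credit: $195,300 is at or below the $326,500 threshold, so the full $10,500 applies.
Total: $2,500 + $10,500 = $13,000.

$13,000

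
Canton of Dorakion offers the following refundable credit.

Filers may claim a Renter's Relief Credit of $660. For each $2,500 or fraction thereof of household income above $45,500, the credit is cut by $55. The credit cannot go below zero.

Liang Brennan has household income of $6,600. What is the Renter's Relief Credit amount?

Renter's Relief Credit: $6,600 is at or below the $45,500 threshold, so the full $660 applies.

$660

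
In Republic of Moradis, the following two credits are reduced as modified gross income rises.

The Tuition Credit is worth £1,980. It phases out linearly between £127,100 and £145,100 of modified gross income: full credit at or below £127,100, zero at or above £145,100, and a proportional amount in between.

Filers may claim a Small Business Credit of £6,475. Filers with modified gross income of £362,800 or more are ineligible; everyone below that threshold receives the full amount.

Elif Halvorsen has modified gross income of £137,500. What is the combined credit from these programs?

Tuition Credit: £137,500 is £10,400 into a £18,000 phase-out range, leaving 7,600/18,000 of the credit: £1,980 × 7,600/18,000 = £836.
Small Business Credit: £137,500 is below the £362,800 cutoff, so the full £6,475 applies.
Total: £836 + £6,475 = £7,311.

£7,311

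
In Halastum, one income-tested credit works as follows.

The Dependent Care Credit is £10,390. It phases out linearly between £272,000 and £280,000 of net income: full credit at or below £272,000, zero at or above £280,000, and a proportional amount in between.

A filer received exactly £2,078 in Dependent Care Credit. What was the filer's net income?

£2,078 is 2,078/10,390 of the full £10,390, so 8,312/10,390 of the £8,000 range has been used: income = £272,000 + £8,000 × 8,312/10,390 = £278,400.

£278,400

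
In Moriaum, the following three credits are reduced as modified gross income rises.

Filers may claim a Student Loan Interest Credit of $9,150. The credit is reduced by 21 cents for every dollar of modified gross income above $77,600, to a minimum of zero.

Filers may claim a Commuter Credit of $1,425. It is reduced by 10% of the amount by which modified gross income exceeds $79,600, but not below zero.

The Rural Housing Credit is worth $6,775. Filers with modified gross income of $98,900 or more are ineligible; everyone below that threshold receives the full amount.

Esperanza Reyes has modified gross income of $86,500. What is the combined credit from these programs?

$14,791

Student Loan Interest Credit: 21% of the $8,900 excess over $77,600 is $1,869; credit = $9,150 − $1,869 = $7,281.
Commuter Credit: 10% of the $6,900 excess over $79,600 is $690; credit = $1,425 − $690 = $735.
Rural Housing Credit: $86,500 is below the $98,900 cutoff, so the full $6,775 applies.
Total: $7,281 + $735 + $6,775 = $14,791.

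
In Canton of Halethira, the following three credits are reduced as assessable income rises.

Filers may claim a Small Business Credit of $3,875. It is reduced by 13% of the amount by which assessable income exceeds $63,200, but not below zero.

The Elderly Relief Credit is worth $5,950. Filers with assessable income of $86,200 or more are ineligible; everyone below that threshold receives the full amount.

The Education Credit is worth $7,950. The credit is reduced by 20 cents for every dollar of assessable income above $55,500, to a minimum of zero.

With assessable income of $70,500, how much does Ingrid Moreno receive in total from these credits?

Small Business Credit: 13% of the $7,300 excess over $63,200 is $949; credit = $3,875 − $949 = $2,926.
Elderly Relief Credit: $70,500 is below the $86,200 cutoff, so the full $5,950 applies.
Education Credit: 20% of the $15,000 excess over $55,500 is $3,000; credit = $7,950 − $3,000 = $4,950.
Total: $2,926 + $5,950 + $4,950 = $13,826.

$13,826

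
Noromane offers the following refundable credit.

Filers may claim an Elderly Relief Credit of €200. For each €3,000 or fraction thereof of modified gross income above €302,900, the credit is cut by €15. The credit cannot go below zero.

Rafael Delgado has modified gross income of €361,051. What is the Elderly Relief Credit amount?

€0

Elderly Relief Credit: income exceeds €302,900 by €58,151 → 20 increments × €15 = €300 ≥ base, so the credit is €0.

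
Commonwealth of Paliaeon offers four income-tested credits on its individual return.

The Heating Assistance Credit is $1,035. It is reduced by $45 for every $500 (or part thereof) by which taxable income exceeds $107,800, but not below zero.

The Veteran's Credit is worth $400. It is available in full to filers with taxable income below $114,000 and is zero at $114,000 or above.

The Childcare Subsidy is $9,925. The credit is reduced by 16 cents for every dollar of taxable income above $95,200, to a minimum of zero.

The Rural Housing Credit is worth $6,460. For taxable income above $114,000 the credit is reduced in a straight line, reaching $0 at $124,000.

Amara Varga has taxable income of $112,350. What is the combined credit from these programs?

Heating Assistance Credit: income exceeds $107,800 by $4,550, which is 10 full-or-partial $500 increments; reduction = 10 × $45 = $450, leaving $585.
Veteran's Credit: $112,350 is below the $114,000 cutoff, so the full $400 applies.
Childcare Subsidy: 16% of the $17,150 excess over $95,200 is $2,744; credit = $9,925 − $2,744 = $7,181.
Rural Housing Credit: $112,350 is at or below the $114,000 threshold, so the full $6,460 applies.
Total: $585 + $400 + $7,181 + $6,460 = $14,626.

$14,626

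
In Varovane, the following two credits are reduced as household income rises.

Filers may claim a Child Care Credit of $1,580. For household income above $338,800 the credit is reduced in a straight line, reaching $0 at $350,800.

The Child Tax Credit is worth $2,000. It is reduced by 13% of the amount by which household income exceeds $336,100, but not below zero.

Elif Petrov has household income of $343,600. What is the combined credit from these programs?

$1,973

Child Care Credit: $343,600 is $4,800 into a $12,000 phase-out range, leaving 7,200/12,000 of the credit: $1,580 × 7,200/12,000 = $948.
Child Tax Credit: 13% of the $7,500 excess over $336,100 is $975; credit = $2,000 − $975 = $1,025.
Total: $948 + $1,025 = $1,973.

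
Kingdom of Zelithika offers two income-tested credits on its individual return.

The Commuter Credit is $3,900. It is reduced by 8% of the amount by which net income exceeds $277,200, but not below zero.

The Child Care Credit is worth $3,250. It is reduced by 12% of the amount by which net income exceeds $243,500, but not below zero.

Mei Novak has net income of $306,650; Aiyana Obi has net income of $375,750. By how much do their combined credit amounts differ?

$1,544

Mei ($306,650): Commuter Credit: 8% of the $29,450 excess over $277,200 is $2,356; credit = $3,900 − $2,356 = $1,544. Child Care Credit: 12% of the $63,150 excess over $243,500 is $7,578 ≥ base, so the credit is $0. total $1,544 + $0 = $1,544
Aiyana ($375,750): Commuter Credit: 8% of the $98,550 excess over $277,200 is $7,884 ≥ base, so the credit is $0. Child Care Credit: 12% of the $132,250 excess over $243,500 is $15,870 ≥ base, so the credit is $0. total $0 + $0 = $0
Difference: |$1,544 − $0| = $1,544.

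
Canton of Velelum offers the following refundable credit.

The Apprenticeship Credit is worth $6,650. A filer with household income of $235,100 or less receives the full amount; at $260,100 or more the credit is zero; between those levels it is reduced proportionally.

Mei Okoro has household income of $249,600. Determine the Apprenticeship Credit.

$2,793

Apprenticeship Credit: $249,600 is $14,500 into a $25,000 phase-out range, leaving 10,500/25,000 of the credit: $6,650 × 10,500/25,000 = $2,793.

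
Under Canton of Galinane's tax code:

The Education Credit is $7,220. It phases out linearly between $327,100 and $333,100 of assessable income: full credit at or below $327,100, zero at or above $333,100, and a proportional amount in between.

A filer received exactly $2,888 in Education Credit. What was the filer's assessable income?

$330,700

$2,888 is 2,888/7,220 of the full $7,220, so 4,332/7,220 of the $6,000 range has been used: income = $327,100 + $6,000 × 4,332/7,220 = $330,700.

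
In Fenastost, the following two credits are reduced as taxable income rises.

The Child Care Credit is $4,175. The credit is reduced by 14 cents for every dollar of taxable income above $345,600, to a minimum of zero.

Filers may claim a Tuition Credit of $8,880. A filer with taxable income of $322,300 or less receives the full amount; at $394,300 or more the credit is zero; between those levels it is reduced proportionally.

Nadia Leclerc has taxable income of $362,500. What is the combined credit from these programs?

Child Care Credit: 14% of the $16,900 excess over $345,600 is $2,366; credit = $4,175 − $2,366 = $1,809.
Tuition Credit: $362,500 is $40,200 into a $72,000 phase-out range, leaving 31,800/72,000 of the credit: $8,880 × 31,800/72,000 = $3,922.
Total: $1,809 + $3,922 = $5,731.

$5,731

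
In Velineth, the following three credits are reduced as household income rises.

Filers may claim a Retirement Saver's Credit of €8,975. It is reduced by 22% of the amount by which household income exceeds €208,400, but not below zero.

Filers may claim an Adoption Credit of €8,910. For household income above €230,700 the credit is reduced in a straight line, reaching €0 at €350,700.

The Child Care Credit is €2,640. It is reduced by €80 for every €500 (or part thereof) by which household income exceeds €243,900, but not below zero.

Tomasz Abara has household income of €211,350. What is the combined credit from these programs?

€19,876

Retirement Saver's Credit: 22% of the €2,950 excess over €208,400 is €649; credit = €8,975 − €649 = €8,326.
Adoption Credit: €211,350 is at or below the €230,700 threshold, so the full €8,910 applies.
Child Care Credit: €211,350 is at or below the €243,900 threshold, so the full €2,640 applies.
Total: €8,326 + €8,910 + €2,640 = €19,876.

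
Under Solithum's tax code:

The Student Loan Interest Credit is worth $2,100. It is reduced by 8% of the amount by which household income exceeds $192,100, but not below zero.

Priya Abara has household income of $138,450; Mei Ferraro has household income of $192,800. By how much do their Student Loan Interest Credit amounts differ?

Priya ($138,450): Student Loan Interest Credit: $138,450 is at or below the $192,100 threshold, so the full $2,100 applies.
Mei ($192,800): Student Loan Interest Credit: 8% of the $700 excess over $192,100 is $56; credit = $2,100 − $56 = $2,044.
Difference: |$2,100 − $2,044| = $56.

$56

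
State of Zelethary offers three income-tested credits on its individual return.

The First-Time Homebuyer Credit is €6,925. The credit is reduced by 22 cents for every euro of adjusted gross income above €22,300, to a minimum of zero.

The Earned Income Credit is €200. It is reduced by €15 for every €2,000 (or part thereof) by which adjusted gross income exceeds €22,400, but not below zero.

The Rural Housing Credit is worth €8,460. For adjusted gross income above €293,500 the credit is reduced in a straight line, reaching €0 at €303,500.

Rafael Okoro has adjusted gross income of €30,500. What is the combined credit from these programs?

First-Time Homebuyer Credit: 22% of the €8,200 excess over €22,300 is €1,804; credit = €6,925 − €1,804 = €5,121.
Earned Income Credit: income exceeds €22,400 by €8,100, which is 5 full-or-partial €2,000 increments; reduction = 5 × €15 = €75, leaving €125.
Rural Housing Credit: €30,500 is at or below the €293,500 threshold, so the full €8,460 applies.
Total: €5,121 + €125 + €8,460 = €13,706.

€13,706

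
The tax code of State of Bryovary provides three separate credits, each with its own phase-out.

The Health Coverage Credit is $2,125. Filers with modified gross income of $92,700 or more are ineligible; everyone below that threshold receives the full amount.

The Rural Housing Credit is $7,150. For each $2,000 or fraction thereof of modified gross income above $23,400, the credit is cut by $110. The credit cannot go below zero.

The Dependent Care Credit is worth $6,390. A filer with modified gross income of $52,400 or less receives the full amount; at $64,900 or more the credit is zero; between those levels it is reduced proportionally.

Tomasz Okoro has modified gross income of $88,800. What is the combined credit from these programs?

Health Coverage Credit: $88,800 is below the $92,700 cutoff, so the full $2,125 applies.
Rural Housing Credit: income exceeds $23,400 by $65,400, which is 33 full-or-partial $2,000 increments; reduction = 33 × $110 = $3,630, leaving $3,520.
Dependent Care Credit: $88,800 is at or above $64,900, so the credit is $0.
Total: $2,125 + $3,520 + $0 = $5,645.

$5,645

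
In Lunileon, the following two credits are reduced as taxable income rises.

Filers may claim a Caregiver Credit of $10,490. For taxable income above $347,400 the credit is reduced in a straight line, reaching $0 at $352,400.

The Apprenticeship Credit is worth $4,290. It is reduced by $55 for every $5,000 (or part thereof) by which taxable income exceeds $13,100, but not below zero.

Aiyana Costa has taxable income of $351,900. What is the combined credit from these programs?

$1,599

Caregiver Credit: $351,900 is $4,500 into a $5,000 phase-out range, leaving 500/5,000 of the credit: $10,490 × 500/5,000 = $1,049.
Apprenticeship Credit: income exceeds $13,100 by $338,800, which is 68 full-or-partial $5,000 increments; reduction = 68 × $55 = $3,740, leaving $550.
Total: $1,049 + $550 = $1,599.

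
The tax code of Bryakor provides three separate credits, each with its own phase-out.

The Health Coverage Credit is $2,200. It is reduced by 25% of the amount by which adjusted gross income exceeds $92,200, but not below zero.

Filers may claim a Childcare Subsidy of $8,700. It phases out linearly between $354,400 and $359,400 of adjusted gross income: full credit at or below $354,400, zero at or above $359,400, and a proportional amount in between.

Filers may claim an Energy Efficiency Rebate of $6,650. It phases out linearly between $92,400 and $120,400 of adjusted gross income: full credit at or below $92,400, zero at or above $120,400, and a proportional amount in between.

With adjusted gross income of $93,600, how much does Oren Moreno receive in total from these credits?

Health Coverage Credit: 25% of the $1,400 excess over $92,200 is $350; credit = $2,200 − $350 = $1,850.
Childcare Subsidy: $93,600 is at or below the $354,400 threshold, so the full $8,700 applies.
Energy Efficiency Rebate: $93,600 is $1,200 into a $28,000 phase-out range, leaving 26,800/28,000 of the credit: $6,650 × 26,800/28,000 = $6,365.
Total: $1,850 + $8,700 + $6,365 = $16,915.

$16,915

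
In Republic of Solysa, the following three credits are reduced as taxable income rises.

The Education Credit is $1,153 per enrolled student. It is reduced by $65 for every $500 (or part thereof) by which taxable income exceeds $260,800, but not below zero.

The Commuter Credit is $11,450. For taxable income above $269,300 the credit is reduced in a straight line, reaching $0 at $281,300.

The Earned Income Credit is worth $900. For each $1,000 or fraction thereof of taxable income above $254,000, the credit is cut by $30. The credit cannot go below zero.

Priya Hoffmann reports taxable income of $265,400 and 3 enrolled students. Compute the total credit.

$14,799

Education Credit: base = 3 × $1,153 = $3,459. income exceeds $260,800 by $4,600, which is 10 full-or-partial $500 increments; reduction = 10 × $65 = $650, leaving $2,809.
Commuter Credit: $265,400 is at or below the $269,300 threshold, so the full $11,450 applies.
Earned Income Credit: income exceeds $254,000 by $11,400, which is 12 full-or-partial $1,000 increments; reduction = 12 × $30 = $360, leaving $540.
Total: $2,809 + $11,450 + $540 = $14,799.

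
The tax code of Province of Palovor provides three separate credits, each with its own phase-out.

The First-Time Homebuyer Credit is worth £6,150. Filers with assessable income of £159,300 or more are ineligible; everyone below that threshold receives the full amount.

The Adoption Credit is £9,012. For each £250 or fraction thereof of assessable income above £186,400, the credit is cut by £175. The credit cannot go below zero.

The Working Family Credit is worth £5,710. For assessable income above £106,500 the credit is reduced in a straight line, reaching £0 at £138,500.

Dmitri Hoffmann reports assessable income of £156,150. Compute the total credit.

First-Time Homebuyer Credit: £156,150 is below the £159,300 cutoff, so the full £6,150 applies.
Adoption Credit: £156,150 is at or below the £186,400 threshold, so the full £9,012 applies.
Working Family Credit: £156,150 is at or above £138,500, so the credit is £0.
Total: £6,150 + £9,012 + £0 = £15,162.

£15,162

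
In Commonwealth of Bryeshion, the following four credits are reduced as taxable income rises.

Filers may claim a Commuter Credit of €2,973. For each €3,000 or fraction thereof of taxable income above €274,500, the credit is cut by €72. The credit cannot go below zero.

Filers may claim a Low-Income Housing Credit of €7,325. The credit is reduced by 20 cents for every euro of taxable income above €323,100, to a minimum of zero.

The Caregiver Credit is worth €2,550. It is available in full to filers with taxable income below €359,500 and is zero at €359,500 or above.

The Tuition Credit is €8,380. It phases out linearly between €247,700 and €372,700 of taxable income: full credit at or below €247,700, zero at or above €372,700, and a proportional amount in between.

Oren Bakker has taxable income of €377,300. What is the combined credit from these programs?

€453

Commuter Credit: income exceeds €274,500 by €102,800, which is 35 full-or-partial €3,000 increments; reduction = 35 × €72 = €2,520, leaving €453.
Low-Income Housing Credit: 20% of the €54,200 excess over €323,100 is €10,840 ≥ base, so the credit is €0.
Caregiver Credit: €377,300 meets or exceeds the €359,500 cutoff, so the credit is €0.
Tuition Credit: €377,300 is at or above €372,700, so the credit is €0.
Total: €453 + €0 + €0 + €0 = €453.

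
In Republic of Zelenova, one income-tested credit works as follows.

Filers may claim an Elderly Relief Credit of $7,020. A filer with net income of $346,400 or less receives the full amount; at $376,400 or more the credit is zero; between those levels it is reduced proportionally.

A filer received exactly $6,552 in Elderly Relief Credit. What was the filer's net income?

$348,400

$6,552 is 6,552/7,020 of the full $7,020, so 468/7,020 of the $30,000 range has been used: income = $346,400 + $30,000 × 468/7,020 = $348,400.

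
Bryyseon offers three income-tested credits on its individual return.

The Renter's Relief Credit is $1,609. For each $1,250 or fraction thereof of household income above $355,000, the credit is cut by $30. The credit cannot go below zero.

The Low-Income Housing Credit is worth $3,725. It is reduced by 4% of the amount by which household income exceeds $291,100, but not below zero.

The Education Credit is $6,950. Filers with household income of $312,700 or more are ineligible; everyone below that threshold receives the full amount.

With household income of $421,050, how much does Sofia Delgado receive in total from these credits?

$19

Renter's Relief Credit: income exceeds $355,000 by $66,050, which is 53 full-or-partial $1,250 increments; reduction = 53 × $30 = $1,590, leaving $19.
Low-Income Housing Credit: 4% of the $129,950 excess over $291,100 is $5,198 ≥ base, so the credit is $0.
Education Credit: $421,050 meets or exceeds the $312,700 cutoff, so the credit is $0.
Total: $19 + $0 + $0 = $19.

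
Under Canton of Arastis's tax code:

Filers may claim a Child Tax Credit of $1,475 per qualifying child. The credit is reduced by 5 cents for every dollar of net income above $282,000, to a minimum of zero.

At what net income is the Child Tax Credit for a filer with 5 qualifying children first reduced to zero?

$429,500

Full credit = 5 × $1,475 = $7,375.
The credit falls by 5% of each dollar above $282,000, so it reaches zero when the excess is $7,375 / 5% = $147,500: income = $282,000 + $147,500 = $429,500.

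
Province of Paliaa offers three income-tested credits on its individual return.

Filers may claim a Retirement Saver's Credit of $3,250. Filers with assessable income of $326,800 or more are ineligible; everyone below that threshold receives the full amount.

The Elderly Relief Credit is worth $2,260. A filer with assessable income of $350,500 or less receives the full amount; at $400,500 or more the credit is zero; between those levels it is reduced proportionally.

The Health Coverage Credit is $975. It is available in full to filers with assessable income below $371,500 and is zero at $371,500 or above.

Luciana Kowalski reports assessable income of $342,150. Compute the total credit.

Retirement Saver's Credit: $342,150 meets or exceeds the $326,800 cutoff, so the credit is $0.
Elderly Relief Credit: $342,150 is at or below the $350,500 threshold, so the full $2,260 applies.
Health Coverage Credit: $342,150 is below the $371,500 cutoff, so the full $975 applies.
Total: $0 + $2,260 + $975 = $3,235.

$3,235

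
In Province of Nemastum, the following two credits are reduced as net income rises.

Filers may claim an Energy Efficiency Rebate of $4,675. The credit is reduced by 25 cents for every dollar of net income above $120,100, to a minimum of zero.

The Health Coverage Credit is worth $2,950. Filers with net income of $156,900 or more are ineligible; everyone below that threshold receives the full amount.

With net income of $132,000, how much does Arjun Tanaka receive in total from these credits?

$4,650

Energy Efficiency Rebate: 25% of the $11,900 excess over $120,100 is $2,975; credit = $4,675 − $2,975 = $1,700.
Health Coverage Credit: $132,000 is below the $156,900 cutoff, so the full $2,950 applies.
Total: $1,700 + $2,950 = $4,650.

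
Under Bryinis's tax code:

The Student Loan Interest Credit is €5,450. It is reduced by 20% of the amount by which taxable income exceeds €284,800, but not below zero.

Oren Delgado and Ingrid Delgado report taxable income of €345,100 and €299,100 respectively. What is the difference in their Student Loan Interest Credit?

Oren (€345,100): Student Loan Interest Credit: 20% of the €60,300 excess over €284,800 is €12,060 ≥ base, so the credit is €0.
Ingrid (€299,100): Student Loan Interest Credit: 20% of the €14,300 excess over €284,800 is €2,860; credit = €5,450 − €2,860 = €2,590.
Difference: |€0 − €2,590| = €2,590.

€2,590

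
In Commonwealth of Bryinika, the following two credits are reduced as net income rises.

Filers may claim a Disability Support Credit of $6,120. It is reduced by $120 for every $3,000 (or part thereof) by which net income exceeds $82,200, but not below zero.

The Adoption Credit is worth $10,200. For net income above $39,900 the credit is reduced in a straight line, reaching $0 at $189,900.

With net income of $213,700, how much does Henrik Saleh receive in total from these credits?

$840

Disability Support Credit: income exceeds $82,200 by $131,500, which is 44 full-or-partial $3,000 increments; reduction = 44 × $120 = $5,280, leaving $840.
Adoption Credit: $213,700 is at or above $189,900, so the credit is $0.
Total: $840 + $0 = $840.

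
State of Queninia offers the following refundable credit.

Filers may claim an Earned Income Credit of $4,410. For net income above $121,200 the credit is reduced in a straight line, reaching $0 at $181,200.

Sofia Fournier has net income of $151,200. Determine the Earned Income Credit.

Earned Income Credit: $151,200 is $30,000 into a $60,000 phase-out range, leaving 30,000/60,000 of the credit: $4,410 × 30,000/60,000 = $2,205.

$2,205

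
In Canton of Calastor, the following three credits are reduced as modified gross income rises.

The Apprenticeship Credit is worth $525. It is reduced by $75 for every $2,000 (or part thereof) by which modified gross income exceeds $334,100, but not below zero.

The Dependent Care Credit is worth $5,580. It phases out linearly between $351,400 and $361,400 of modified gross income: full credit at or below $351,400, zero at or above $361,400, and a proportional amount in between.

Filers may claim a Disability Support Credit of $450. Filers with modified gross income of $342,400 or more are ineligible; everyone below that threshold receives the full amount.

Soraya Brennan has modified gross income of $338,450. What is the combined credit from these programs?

$6,330

Apprenticeship Credit: income exceeds $334,100 by $4,350, which is 3 full-or-partial $2,000 increments; reduction = 3 × $75 = $225, leaving $300.
Dependent Care Credit: $338,450 is at or below the $351,400 threshold, so the full $5,580 applies.
Disability Support Credit: $338,450 is below the $342,400 cutoff, so the full $450 applies.
Total: $300 + $5,580 + $450 = $6,330.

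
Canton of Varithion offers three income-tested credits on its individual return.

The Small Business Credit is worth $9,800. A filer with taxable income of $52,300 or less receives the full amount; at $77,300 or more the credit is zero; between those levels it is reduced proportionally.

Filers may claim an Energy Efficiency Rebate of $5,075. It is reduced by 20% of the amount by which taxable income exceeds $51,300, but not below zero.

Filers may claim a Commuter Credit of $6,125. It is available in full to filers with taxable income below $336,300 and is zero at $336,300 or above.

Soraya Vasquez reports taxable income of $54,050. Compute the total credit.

Small Business Credit: $54,050 is $1,750 into a $25,000 phase-out range, leaving 23,250/25,000 of the credit: $9,800 × 23,250/25,000 = $9,114.
Energy Efficiency Rebate: 20% of the $2,750 excess over $51,300 is $550; credit = $5,075 − $550 = $4,525.
Commuter Credit: $54,050 is below the $336,300 cutoff, so the full $6,125 applies.
Total: $9,114 + $4,525 + $6,125 = $19,764.

$19,764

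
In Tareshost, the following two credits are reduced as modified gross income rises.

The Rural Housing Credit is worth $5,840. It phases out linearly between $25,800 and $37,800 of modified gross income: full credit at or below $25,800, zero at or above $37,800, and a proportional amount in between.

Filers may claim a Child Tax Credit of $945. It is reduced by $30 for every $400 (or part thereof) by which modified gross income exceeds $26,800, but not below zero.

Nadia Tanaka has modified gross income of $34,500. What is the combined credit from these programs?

$1,951

Rural Housing Credit: $34,500 is $8,700 into a $12,000 phase-out range, leaving 3,300/12,000 of the credit: $5,840 × 3,300/12,000 = $1,606.
Child Tax Credit: income exceeds $26,800 by $7,700, which is 20 full-or-partial $400 increments; reduction = 20 × $30 = $600, leaving $345.
Total: $1,606 + $345 = $1,951.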